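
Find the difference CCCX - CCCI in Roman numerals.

CCCX = 310
CCCI = 301
310 - 301 = 9

IX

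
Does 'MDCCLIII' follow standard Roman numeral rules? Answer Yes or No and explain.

'MDCCLIII': Check the rules: uses only the symbols I, V, X, L, C, D, M; no symbol is repeated more than three times in a row; V, L and D each appear at most once; no smaller symbol precedes a larger one (values never increase from left to right). Value: M (1000) + D (500) + C (100) + C (100) + L (50) + I (1) + I (1) + I (1) = 1753. So it is a valid standard Roman numeral.

Yes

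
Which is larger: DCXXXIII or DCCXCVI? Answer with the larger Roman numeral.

DCXXXIII = 633
DCCXCVI = 796
796 is larger

DCCXCVI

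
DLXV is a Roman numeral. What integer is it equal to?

DLXV: D=500, L=50, X=10, V=5
500 + 50 + 10 + 5 = 565

565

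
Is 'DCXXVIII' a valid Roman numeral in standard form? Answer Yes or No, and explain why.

'DCXXVIII': Check the rules: uses only the symbols I, V, X, L, C, D, M; no symbol is repeated more than three times in a row; V, L and D each appear at most once; no smaller symbol precedes a larger one (values never increase from left to right). Value: D (500) + C (100) + X (10) + X (10) + V (5) + I (1) + I (1) + I (1) = 628. So it is a valid standard Roman numeral.

Yes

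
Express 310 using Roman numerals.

Convert 310 to Roman numerals:
  310 contains 3×100 (CCC)
  10 contains 1×10 (X)

CCCX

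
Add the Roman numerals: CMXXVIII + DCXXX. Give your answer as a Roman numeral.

CMXXVIII = 928
DCXXX = 630
928 + 630 = 1558

MDLVIII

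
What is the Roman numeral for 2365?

Convert 2365 to Roman numerals:
  2365 contains 2×1000 (MM)
  365 contains 3×100 (CCC)
  65 contains 1×50 (L)
  15 contains 1×10 (X)
  5 contains 1×5 (V)

MMCCCLXV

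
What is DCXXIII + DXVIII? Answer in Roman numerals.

DCXXIII = 623
DXVIII = 518
623 + 518 = 1141

MCXLI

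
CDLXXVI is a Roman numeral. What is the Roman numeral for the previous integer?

CDLXXVI = 476; previous is 475

CDLXXV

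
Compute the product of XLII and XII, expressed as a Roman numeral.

XLII = 42
XII = 12
42 × 12 = 504

DIV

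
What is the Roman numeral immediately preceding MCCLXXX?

MCCLXXX = 1280; previous is 1279

MCCLXXIX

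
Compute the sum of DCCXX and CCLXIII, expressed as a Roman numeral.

DCCXX = 720
CCLXIII = 263
720 + 263 = 983

CMLXXXIII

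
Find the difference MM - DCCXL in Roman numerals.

MM = 2000
DCCXL = 740
2000 - 740 = 1260

MCCLX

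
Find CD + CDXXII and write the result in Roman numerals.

CD = 400
CDXXII = 422
400 + 422 = 822

DCCCXXII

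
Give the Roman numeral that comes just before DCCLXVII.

DCCLXVII = 767, so the previous integer is 767 - 1 = 766

DCCLXVI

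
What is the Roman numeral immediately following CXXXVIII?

CXXXVIII = 138; next is 139

CXXXIX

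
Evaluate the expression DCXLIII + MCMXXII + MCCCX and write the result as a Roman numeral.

DCXLIII = 643, MCMXXII = 1922, MCCCX = 1310
643 + 1922 = 2565
2565 + 1310 = 3875

MMMDCCCLXXV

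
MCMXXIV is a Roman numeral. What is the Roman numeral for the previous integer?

MCMXXIV = 1924, so the previous integer is 1924 - 1 = 1923

MCMXXIII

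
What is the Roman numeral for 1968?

Convert 1968 to Roman numerals:
  1968 contains 1×1000 (M)
  968 contains 1×900 (CM)
  68 contains 1×50 (L)
  18 contains 1×10 (X)
  8 contains 1×5 (V)
  3 contains 3×1 (III)

MCMLXVIII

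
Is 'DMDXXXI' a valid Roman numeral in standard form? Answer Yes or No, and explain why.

'DMDXXXI': D should not appear more than once

No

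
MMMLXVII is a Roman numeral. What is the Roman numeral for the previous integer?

MMMLXVII = 3067, so the previous integer is 3067 - 1 = 3066

MMMLXVI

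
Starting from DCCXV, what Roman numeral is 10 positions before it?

DCCXV = 715
715 - 10 = 705

DCCV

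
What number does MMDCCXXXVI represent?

MMDCCXXXVI: M=1000, M=1000, D=500, C=100, C=100, X=10, X=10, X=10, V=5, I=1
1000 + 1000 + 500 + 100 + 100 + 10 + 10 + 10 + 5 + 1 = 2736

2736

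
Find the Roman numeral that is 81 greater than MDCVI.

MDCVI = 1606
1606 + 81 = 1687

MDCLXXXVII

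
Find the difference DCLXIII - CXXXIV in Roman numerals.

DCLXIII = 663
CXXXIV = 134
663 - 134 = 529

DXXIX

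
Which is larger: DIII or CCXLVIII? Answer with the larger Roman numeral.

DIII = 503
CCXLVIII = 248
503 is larger

DIII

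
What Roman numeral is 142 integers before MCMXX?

MCMXX = 1920
1920 - 142 = 1778

MDCCLXXVIII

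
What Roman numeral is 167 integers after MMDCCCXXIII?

MMDCCCXXIII = 2823
2823 + 167 = 2990

MMCMXC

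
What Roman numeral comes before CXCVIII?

CXCVIII = 198, so the previous integer is 198 - 1 = 197

CXCVII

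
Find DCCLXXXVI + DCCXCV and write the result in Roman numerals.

DCCLXXXVI = 786
DCCXCV = 795
786 + 795 = 1581

MDLXXXI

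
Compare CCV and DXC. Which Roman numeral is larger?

CCV = 205
DXC = 590
590 is larger

DXC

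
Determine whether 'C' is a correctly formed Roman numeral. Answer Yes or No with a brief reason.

'C': Check the rules: uses only the symbols I, V, X, L, C, D, M; no symbol is repeated more than three times in a row; V, L and D each appear at most once; no smaller symbol precedes a larger one (values never increase from left to right). Value: C = 100. So it is a valid standard Roman numeral.

Yes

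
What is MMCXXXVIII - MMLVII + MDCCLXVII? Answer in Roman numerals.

MMCXXXVIII = 2138, MMLVII = 2057, MDCCLXVII = 1767
2138 - 2057 = 81
81 + 1767 = 1848

MDCCCXLVIII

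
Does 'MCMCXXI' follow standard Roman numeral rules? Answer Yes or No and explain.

'MCMCXXI': C cannot come right after the subtractive pair CM: once C is subtracted in CM, the next symbol must be smaller than C

No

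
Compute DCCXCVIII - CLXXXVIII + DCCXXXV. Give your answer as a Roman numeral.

DCCXCVIII = 798, CLXXXVIII = 188, DCCXXXV = 735
798 - 188 = 610
610 + 735 = 1345

MCCCXLV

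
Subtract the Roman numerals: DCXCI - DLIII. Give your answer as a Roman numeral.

DCXCI = 691
DLIII = 553
691 - 553 = 138

CXXXVIII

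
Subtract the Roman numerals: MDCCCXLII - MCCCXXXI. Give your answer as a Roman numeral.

MDCCCXLII = 1842
MCCCXXXI = 1331
1842 - 1331 = 511

DXI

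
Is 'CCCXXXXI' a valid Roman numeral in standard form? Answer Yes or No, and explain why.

'CCCXXXXI': More than 3 consecutive X's

No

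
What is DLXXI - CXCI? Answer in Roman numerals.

DLXXI = 571
CXCI = 191
571 - 191 = 380

CCCLXXX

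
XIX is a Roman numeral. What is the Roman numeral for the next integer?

XIX = 19; next is 20

XX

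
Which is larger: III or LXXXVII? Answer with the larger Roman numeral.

III = 3
LXXXVII = 87
87 is larger

LXXXVII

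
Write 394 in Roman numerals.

Convert 394 to Roman numerals:
  394 contains 3×100 (CCC)
  94 contains 1×90 (XC)
  4 contains 1×4 (IV)

CCCXCIV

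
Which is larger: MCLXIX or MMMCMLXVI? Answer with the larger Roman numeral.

MCLXIX = 1169
MMMCMLXVI = 3966
3966 is larger

MMMCMLXVI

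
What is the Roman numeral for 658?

Convert 658 to Roman numerals:
  658 contains 1×500 (D)
  158 contains 1×100 (C)
  58 contains 1×50 (L)
  8 contains 1×5 (V)
  3 contains 3×1 (III)

DCLVIII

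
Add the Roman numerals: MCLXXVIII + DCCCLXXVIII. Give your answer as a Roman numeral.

MCLXXVIII = 1178
DCCCLXXVIII = 878
1178 + 878 = 2056

MMLVI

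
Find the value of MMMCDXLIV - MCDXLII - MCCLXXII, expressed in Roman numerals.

MMMCDXLIV = 3444, MCDXLII = 1442, MCCLXXII = 1272
3444 - 1442 = 2002
2002 - 1272 = 730

DCCXXX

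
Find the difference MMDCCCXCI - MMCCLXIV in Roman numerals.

MMDCCCXCI = 2891
MMCCLXIV = 2264
2891 - 2264 = 627

DCXXVII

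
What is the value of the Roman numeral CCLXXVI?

CCLXXVI: C=100, C=100, L=50, X=10, X=10, V=5, I=1
100 + 100 + 50 + 10 + 10 + 5 + 1 = 276

276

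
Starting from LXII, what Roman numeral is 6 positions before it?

LXII = 62
62 - 6 = 56

LVI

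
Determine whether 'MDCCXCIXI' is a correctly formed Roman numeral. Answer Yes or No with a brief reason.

'MDCCXCIXI': I cannot come right after the subtractive pair IX: once I is subtracted in IX, the next symbol must be smaller than I

No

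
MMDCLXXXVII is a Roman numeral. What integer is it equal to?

MMDCLXXXVII: M=1000, M=1000, D=500, C=100, L=50, X=10, X=10, X=10, V=5, I=1, I=1
1000 + 1000 + 500 + 100 + 50 + 10 + 10 + 10 + 5 + 1 + 1 = 2687

2687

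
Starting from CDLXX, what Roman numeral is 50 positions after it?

CDLXX = 470
470 + 50 = 520

DXX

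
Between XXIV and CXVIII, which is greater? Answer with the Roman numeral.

XXIV = 24
CXVIII = 118
118 is larger

CXVIII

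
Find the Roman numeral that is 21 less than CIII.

CIII = 103
103 - 21 = 82

LXXXII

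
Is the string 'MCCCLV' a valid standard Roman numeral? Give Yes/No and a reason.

'MCCCLV': Check the rules: uses only the symbols I, V, X, L, C, D, M; no symbol is repeated more than three times in a row; V, L and D each appear at most once; no smaller symbol precedes a larger one (values never increase from left to right). Value: M (1000) + C (100) + C (100) + C (100) + L (50) + V (5) = 1355. So it is a valid standard Roman numeral.

Yes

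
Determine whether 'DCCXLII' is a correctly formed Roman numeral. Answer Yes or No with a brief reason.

'DCCXLII': Check the rules: uses only the symbols I, V, X, L, C, D, M; no symbol is repeated more than three times in a row; V, L and D each appear at most once; the only place a smaller symbol precedes a larger one is the allowed subtractive pair XL, the symbol right after such a pair (if any) is smaller than the pair's first symbol, and otherwise the values never increase from left to right. Value: D (500) + C (100) + C (100) + XL (40) + I (1) + I (1) = 742. So it is a valid standard Roman numeral.

Yes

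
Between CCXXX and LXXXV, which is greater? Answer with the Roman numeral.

CCXXX = 230
LXXXV = 85
230 is larger

CCXXX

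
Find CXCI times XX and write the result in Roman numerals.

CXCI = 191
XX = 20
191 × 20 = 3820

MMMDCCCXX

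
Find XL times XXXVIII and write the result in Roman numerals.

XL = 40
XXXVIII = 38
40 × 38 = 1520

MDXX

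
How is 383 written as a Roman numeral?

Convert 383 to Roman numerals:
  383 contains 3×100 (CCC)
  83 contains 1×50 (L)
  33 contains 3×10 (XXX)
  3 contains 3×1 (III)

CCCLXXXIII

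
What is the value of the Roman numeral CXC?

CXC: C=100, XC=90
100 + 90 = 190

190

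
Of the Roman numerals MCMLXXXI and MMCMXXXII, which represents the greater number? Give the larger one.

MCMLXXXI = 1981
MMCMXXXII = 2932
2932 is larger

MMCMXXXII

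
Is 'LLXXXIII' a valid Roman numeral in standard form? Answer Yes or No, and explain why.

'LLXXXIII': L should not appear more than once

No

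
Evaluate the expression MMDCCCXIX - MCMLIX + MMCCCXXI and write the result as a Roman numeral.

MMDCCCXIX = 2819, MCMLIX = 1959, MMCCCXXI = 2321
2819 - 1959 = 860
860 + 2321 = 3181

MMMCLXXXI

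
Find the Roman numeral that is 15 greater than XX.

XX = 20
20 + 15 = 35

XXXV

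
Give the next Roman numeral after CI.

CI = 101; next is 102

CII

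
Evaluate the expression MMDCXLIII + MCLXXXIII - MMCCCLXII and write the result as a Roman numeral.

MMDCXLIII = 2643, MCLXXXIII = 1183, MMCCCLXII = 2362
2643 + 1183 = 3826
3826 - 2362 = 1464

MCDLXIV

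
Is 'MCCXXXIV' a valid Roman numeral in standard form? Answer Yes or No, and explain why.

'MCCXXXIV': Check the rules: uses only the symbols I, V, X, L, C, D, M; no symbol is repeated more than three times in a row; V, L and D each appear at most once; the only place a smaller symbol precedes a larger one is the allowed subtractive pair IV, the symbol right after such a pair (if any) is smaller than the pair's first symbol, and otherwise the values never increase from left to right. Value: M (1000) + C (100) + C (100) + X (10) + X (10) + X (10) + IV (4) = 1234. So it is a valid standard Roman numeral.

Yes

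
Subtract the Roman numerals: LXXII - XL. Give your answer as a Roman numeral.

LXXII = 72
XL = 40
72 - 40 = 32

XXXII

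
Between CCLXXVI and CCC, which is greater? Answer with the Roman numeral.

CCLXXVI = 276
CCC = 300
300 is larger

CCC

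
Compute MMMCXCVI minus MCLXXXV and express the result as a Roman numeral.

MMMCXCVI = 3196
MCLXXXV = 1185
3196 - 1185 = 2011

MMXI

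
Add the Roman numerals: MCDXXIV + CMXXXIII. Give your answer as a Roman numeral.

MCDXXIV = 1424
CMXXXIII = 933
1424 + 933 = 2357

MMCCCLVII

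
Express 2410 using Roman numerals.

Convert 2410 to Roman numerals:
  2410 contains 2×1000 (MM)
  410 contains 1×400 (CD)
  10 contains 1×10 (X)

MMCDX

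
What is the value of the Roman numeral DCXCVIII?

DCXCVIII: D=500, C=100, XC=90, V=5, I=1, I=1, I=1
500 + 100 + 90 + 5 + 1 + 1 + 1 = 698

698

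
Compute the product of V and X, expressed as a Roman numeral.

V = 5
X = 10
5 × 10 = 50

L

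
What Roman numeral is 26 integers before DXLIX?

DXLIX = 549
549 - 26 = 523

DXXIII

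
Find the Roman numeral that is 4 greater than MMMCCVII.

MMMCCVII = 3207
3207 + 4 = 3211

MMMCCXI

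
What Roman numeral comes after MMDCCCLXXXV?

MMDCCCLXXXV = 2885; next is 2886

MMDCCCLXXXVI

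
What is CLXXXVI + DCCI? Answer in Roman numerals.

CLXXXVI = 186
DCCI = 701
186 + 701 = 887

DCCCLXXXVII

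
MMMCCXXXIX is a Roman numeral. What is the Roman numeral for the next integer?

MMMCCXXXIX = 3239; next is 3240

MMMCCXL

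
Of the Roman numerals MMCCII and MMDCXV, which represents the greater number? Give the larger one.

MMCCII = 2202
MMDCXV = 2615
2615 is larger

MMDCXV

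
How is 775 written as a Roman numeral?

Convert 775 to Roman numerals:
  775 contains 1×500 (D)
  275 contains 2×100 (CC)
  75 contains 1×50 (L)
  25 contains 2×10 (XX)
  5 contains 1×5 (V)

DCCLXXV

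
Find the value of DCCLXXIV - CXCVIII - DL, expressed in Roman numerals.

DCCLXXIV = 774, CXCVIII = 198, DL = 550
774 - 198 = 576
576 - 550 = 26

XXVI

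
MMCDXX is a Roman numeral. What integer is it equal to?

MMCDXX: M=1000, M=1000, CD=400, X=10, X=10
1000 + 1000 + 400 + 10 + 10 = 2420

2420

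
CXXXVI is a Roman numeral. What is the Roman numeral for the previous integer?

CXXXVI = 136; previous is 135

CXXXV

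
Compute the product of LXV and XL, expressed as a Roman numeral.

LXV = 65
XL = 40
65 × 40 = 2600

MMDC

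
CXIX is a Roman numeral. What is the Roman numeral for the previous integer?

CXIX = 119, so the previous integer is 119 - 1 = 118

CXVIII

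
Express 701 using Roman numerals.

Convert 701 to Roman numerals:
  701 contains 1×500 (D)
  201 contains 2×100 (CC)
  1 contains 1×1 (I)

DCCI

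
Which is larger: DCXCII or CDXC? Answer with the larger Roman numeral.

DCXCII = 692
CDXC = 490
692 is larger

DCXCII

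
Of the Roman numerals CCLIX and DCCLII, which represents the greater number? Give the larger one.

CCLIX = 259
DCCLII = 752
752 is larger

DCCLII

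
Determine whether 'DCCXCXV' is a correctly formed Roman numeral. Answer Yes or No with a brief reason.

'DCCXCXV': X cannot come right after the subtractive pair XC: once X is subtracted in XC, the next symbol must be smaller than X

No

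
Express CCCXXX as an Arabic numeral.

CCCXXX: C=100, C=100, C=100, X=10, X=10, X=10
100 + 100 + 100 + 10 + 10 + 10 = 330

330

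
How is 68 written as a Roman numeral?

Convert 68 to Roman numerals:
  68 contains 1×50 (L)
  18 contains 1×10 (X)
  8 contains 1×5 (V)
  3 contains 3×1 (III)

LXVIII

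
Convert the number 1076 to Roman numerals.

Convert 1076 to Roman numerals:
  1076 contains 1×1000 (M)
  76 contains 1×50 (L)
  26 contains 2×10 (XX)
  6 contains 1×5 (V)
  1 contains 1×1 (I)

MLXXVI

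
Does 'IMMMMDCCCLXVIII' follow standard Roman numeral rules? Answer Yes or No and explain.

'IMMMMDCCCLXVIII': More than 3 consecutive M's

No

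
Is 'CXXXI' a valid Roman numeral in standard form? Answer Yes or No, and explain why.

'CXXXI': Check the rules: uses only the symbols I, V, X, L, C, D, M; no symbol is repeated more than three times in a row; V, L and D each appear at most once; no smaller symbol precedes a larger one (values never increase from left to right). Value: C (100) + X (10) + X (10) + X (10) + I (1) = 131. So it is a valid standard Roman numeral.

Yes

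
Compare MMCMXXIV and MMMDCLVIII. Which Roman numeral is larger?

MMCMXXIV = 2924
MMMDCLVIII = 3658
3658 is larger

MMMDCLVIII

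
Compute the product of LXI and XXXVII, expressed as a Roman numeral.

LXI = 61
XXXVII = 37
61 × 37 = 2257

MMCCLVII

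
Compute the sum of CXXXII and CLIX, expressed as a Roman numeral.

CXXXII = 132
CLIX = 159
132 + 159 = 291

CCXCI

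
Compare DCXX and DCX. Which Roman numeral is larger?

DCXX = 620
DCX = 610
620 is larger

DCXX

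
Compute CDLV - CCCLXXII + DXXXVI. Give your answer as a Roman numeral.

CDLV = 455, CCCLXXII = 372, DXXXVI = 536
455 - 372 = 83
83 + 536 = 619

DCXIX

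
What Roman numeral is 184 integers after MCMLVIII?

MCMLVIII = 1958
1958 + 184 = 2142

MMCXLII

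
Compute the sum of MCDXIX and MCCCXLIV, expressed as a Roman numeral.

MCDXIX = 1419
MCCCXLIV = 1344
1419 + 1344 = 2763

MMDCCLXIII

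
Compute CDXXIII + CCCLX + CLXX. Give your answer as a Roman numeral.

CDXXIII = 423, CCCLX = 360, CLXX = 170
423 + 360 = 783
783 + 170 = 953

CMLIII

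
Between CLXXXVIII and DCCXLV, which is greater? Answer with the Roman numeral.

CLXXXVIII = 188
DCCXLV = 745
745 is larger

DCCXLV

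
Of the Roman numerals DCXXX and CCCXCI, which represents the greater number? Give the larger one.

DCXXX = 630
CCCXCI = 391
630 is larger

DCXXX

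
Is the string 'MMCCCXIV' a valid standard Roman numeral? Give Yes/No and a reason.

'MMCCCXIV': Check the rules: uses only the symbols I, V, X, L, C, D, M; no symbol is repeated more than three times in a row; V, L and D each appear at most once; the only place a smaller symbol precedes a larger one is the allowed subtractive pair IV, the symbol right after such a pair (if any) is smaller than the pair's first symbol, and otherwise the values never increase from left to right. Value: M (1000) + M (1000) + C (100) + C (100) + C (100) + X (10) + IV (4) = 2314. So it is a valid standard Roman numeral.

Yes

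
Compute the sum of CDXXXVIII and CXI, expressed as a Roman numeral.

CDXXXVIII = 438
CXI = 111
438 + 111 = 549

DXLIX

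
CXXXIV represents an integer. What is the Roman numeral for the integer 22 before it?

CXXXIV = 134
134 - 22 = 112

CXII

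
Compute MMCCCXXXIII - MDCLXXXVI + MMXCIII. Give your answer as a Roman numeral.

MMCCCXXXIII = 2333, MDCLXXXVI = 1686, MMXCIII = 2093
2333 - 1686 = 647
647 + 2093 = 2740

MMDCCXL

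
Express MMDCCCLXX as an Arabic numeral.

MMDCCCLXX: M=1000, M=1000, D=500, C=100, C=100, C=100, L=50, X=10, X=10
1000 + 1000 + 500 + 100 + 100 + 100 + 50 + 10 + 10 = 2870

2870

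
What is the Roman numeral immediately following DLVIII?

DLVIII = 558; next is 559

DLIX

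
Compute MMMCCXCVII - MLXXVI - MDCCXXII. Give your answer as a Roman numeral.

MMMCCXCVII = 3297, MLXXVI = 1076, MDCCXXII = 1722
3297 - 1076 = 2221
2221 - 1722 = 499

CDXCIX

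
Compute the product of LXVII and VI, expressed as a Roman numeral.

LXVII = 67
VI = 6
67 × 6 = 402

CDII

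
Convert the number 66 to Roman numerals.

Convert 66 to Roman numerals:
  66 contains 1×50 (L)
  16 contains 1×10 (X)
  6 contains 1×5 (V)
  1 contains 1×1 (I)

LXVI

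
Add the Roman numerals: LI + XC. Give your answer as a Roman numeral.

LI = 51
XC = 90
51 + 90 = 141

CXLI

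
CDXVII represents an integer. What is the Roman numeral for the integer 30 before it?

CDXVII = 417
417 - 30 = 387

CCCLXXXVII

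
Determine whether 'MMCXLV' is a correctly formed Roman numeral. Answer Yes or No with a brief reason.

'MMCXLV': Check the rules: uses only the symbols I, V, X, L, C, D, M; no symbol is repeated more than three times in a row; V, L and D each appear at most once; the only place a smaller symbol precedes a larger one is the allowed subtractive pair XL, the symbol right after such a pair (if any) is smaller than the pair's first symbol, and otherwise the values never increase from left to right. Value: M (1000) + M (1000) + C (100) + XL (40) + V (5) = 2145. So it is a valid standard Roman numeral.

Yes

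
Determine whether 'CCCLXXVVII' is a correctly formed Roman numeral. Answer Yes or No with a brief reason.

'CCCLXXVVII': V should not appear more than once

No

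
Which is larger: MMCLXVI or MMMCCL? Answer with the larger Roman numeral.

MMCLXVI = 2166
MMMCCL = 3250
3250 is larger

MMMCCL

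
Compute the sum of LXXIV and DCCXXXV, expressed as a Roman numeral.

LXXIV = 74
DCCXXXV = 735
74 + 735 = 809

DCCCIX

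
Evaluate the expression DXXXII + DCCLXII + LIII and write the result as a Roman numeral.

DXXXII = 532, DCCLXII = 762, LIII = 53
532 + 762 = 1294
1294 + 53 = 1347

MCCCXLVII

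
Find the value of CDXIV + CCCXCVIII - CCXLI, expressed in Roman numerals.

CDXIV = 414, CCCXCVIII = 398, CCXLI = 241
414 + 398 = 812
812 - 241 = 571

DLXXI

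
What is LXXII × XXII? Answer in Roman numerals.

LXXII = 72
XXII = 22
72 × 22 = 1584

MDLXXXIV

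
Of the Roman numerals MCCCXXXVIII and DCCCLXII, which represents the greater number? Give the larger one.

MCCCXXXVIII = 1338
DCCCLXII = 862
1338 is larger

MCCCXXXVIII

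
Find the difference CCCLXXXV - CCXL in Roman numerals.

CCCLXXXV = 385
CCXL = 240
385 - 240 = 145

CXLV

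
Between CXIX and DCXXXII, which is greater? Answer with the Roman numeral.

CXIX = 119
DCXXXII = 632
632 is larger

DCXXXII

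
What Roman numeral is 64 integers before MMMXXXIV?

MMMXXXIV = 3034
3034 - 64 = 2970

MMCMLXX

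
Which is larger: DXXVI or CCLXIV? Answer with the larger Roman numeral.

DXXVI = 526
CCLXIV = 264
526 is larger

DXXVI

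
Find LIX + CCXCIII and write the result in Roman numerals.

LIX = 59
CCXCIII = 293
59 + 293 = 352

CCCLII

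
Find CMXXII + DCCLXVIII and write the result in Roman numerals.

CMXXII = 922
DCCLXVIII = 768
922 + 768 = 1690

MDCXC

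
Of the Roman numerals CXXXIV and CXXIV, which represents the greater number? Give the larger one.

CXXXIV = 134
CXXIV = 124
134 is larger

CXXXIV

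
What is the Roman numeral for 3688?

Convert 3688 to Roman numerals:
  3688 contains 3×1000 (MMM)
  688 contains 1×500 (D)
  188 contains 1×100 (C)
  88 contains 1×50 (L)
  38 contains 3×10 (XXX)
  8 contains 1×5 (V)
  3 contains 3×1 (III)

MMMDCLXXXVIII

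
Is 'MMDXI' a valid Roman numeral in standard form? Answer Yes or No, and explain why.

'MMDXI': Check the rules: uses only the symbols I, V, X, L, C, D, M; no symbol is repeated more than three times in a row; V, L and D each appear at most once; no smaller symbol precedes a larger one (values never increase from left to right). Value: M (1000) + M (1000) + D (500) + X (10) + I (1) = 2511. So it is a valid standard Roman numeral.

Yes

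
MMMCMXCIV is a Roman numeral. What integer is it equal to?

MMMCMXCIV: M=1000, M=1000, M=1000, CM=900, XC=90, IV=4
1000 + 1000 + 1000 + 900 + 90 + 4 = 3994

3994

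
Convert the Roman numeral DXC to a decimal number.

DXC: D=500, XC=90
500 + 90 = 590

590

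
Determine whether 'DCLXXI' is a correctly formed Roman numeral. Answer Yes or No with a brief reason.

'DCLXXI': Check the rules: uses only the symbols I, V, X, L, C, D, M; no symbol is repeated more than three times in a row; V, L and D each appear at most once; no smaller symbol precedes a larger one (values never increase from left to right). Value: D (500) + C (100) + L (50) + X (10) + X (10) + I (1) = 671. So it is a valid standard Roman numeral.

Yes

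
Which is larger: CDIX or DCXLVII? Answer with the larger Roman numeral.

CDIX = 409
DCXLVII = 647
647 is larger

DCXLVII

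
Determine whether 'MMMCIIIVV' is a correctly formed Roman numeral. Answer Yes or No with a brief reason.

'MMMCIIIVV': V should not appear more than once

No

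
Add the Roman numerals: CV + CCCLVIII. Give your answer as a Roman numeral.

CV = 105
CCCLVIII = 358
105 + 358 = 463

CDLXIII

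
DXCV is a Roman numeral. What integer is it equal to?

DXCV: D=500, XC=90, V=5
500 + 90 + 5 = 595

595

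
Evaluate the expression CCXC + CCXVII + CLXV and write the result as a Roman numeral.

CCXC = 290, CCXVII = 217, CLXV = 165
290 + 217 = 507
507 + 165 = 672

DCLXXII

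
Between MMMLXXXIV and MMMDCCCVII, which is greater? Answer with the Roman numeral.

MMMLXXXIV = 3084
MMMDCCCVII = 3807
3807 is larger

MMMDCCCVII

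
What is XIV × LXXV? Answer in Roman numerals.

XIV = 14
LXXV = 75
14 × 75 = 1050

ML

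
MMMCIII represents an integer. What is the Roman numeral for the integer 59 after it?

MMMCIII = 3103
3103 + 59 = 3162

MMMCLXII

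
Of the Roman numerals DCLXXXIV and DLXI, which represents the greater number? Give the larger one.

DCLXXXIV = 684
DLXI = 561
684 is larger

DCLXXXIV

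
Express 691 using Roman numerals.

Convert 691 to Roman numerals:
  691 contains 1×500 (D)
  191 contains 1×100 (C)
  91 contains 1×90 (XC)
  1 contains 1×1 (I)

DCXCI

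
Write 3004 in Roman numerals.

Convert 3004 to Roman numerals:
  3004 contains 3×1000 (MMM)
  4 contains 1×4 (IV)

MMMIV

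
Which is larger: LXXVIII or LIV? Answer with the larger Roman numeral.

LXXVIII = 78
LIV = 54
78 is larger

LXXVIII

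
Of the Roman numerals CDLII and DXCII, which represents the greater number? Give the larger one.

CDLII = 452
DXCII = 592
592 is larger

DXCII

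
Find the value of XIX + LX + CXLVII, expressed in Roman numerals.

XIX = 19, LX = 60, CXLVII = 147
19 + 60 = 79
79 + 147 = 226

CCXXVI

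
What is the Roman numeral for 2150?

Convert 2150 to Roman numerals:
  2150 contains 2×1000 (MM)
  150 contains 1×100 (C)
  50 contains 1×50 (L)

MMCL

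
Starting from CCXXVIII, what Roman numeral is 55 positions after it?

CCXXVIII = 228
228 + 55 = 283

CCLXXXIII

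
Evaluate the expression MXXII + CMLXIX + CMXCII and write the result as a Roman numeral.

MXXII = 1022, CMLXIX = 969, CMXCII = 992
1022 + 969 = 1991
1991 + 992 = 2983

MMCMLXXXIII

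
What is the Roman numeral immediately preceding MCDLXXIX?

MCDLXXIX = 1479, so the previous integer is 1479 - 1 = 1478

MCDLXXVIII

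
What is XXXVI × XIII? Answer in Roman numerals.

XXXVI = 36
XIII = 13
36 × 13 = 468

CDLXVIII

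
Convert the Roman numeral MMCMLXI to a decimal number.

MMCMLXI: M=1000, M=1000, CM=900, L=50, X=10, I=1
1000 + 1000 + 900 + 50 + 10 + 1 = 2961

2961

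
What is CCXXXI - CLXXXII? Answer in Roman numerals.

CCXXXI = 231
CLXXXII = 182
231 - 182 = 49

XLIX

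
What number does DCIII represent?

DCIII: D=500, C=100, I=1, I=1, I=1
500 + 100 + 1 + 1 + 1 = 603

603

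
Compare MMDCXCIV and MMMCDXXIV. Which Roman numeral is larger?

MMDCXCIV = 2694
MMMCDXXIV = 3424
3424 is larger

MMMCDXXIV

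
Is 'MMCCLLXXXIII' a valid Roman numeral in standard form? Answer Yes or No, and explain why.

'MMCCLLXXXIII': L should not appear more than once

No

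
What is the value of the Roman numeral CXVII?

CXVII: C=100, X=10, V=5, I=1, I=1
100 + 10 + 5 + 1 + 1 = 117

117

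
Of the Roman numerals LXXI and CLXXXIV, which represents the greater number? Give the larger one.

LXXI = 71
CLXXXIV = 184
184 is larger

CLXXXIV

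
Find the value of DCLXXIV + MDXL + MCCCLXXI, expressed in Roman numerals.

DCLXXIV = 674, MDXL = 1540, MCCCLXXI = 1371
674 + 1540 = 2214
2214 + 1371 = 3585

MMMDLXXXV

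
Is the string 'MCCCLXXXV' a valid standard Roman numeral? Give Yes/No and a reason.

'MCCCLXXXV': Check the rules: uses only the symbols I, V, X, L, C, D, M; no symbol is repeated more than three times in a row; V, L and D each appear at most once; no smaller symbol precedes a larger one (values never increase from left to right). Value: M (1000) + C (100) + C (100) + C (100) + L (50) + X (10) + X (10) + X (10) + V (5) = 1385. So it is a valid standard Roman numeral.

Yes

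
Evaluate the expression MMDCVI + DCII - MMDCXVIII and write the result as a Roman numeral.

MMDCVI = 2606, DCII = 602, MMDCXVIII = 2618
2606 + 602 = 3208
3208 - 2618 = 590

DXC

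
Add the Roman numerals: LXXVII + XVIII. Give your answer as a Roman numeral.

LXXVII = 77
XVIII = 18
77 + 18 = 95

XCV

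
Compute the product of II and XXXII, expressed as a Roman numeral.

II = 2
XXXII = 32
2 × 32 = 64

LXIV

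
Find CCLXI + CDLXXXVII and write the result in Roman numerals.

CCLXI = 261
CDLXXXVII = 487
261 + 487 = 748

DCCXLVIII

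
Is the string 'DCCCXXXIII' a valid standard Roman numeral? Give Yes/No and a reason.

'DCCCXXXIII': Check the rules: uses only the symbols I, V, X, L, C, D, M; no symbol is repeated more than three times in a row; V, L and D each appear at most once; no smaller symbol precedes a larger one (values never increase from left to right). Value: D (500) + C (100) + C (100) + C (100) + X (10) + X (10) + X (10) + I (1) + I (1) + I (1) = 833. So it is a valid standard Roman numeral.

Yes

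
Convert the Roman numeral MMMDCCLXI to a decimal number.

MMMDCCLXI: M=1000, M=1000, M=1000, D=500, C=100, C=100, L=50, X=10, I=1
1000 + 1000 + 1000 + 500 + 100 + 100 + 50 + 10 + 1 = 3761

3761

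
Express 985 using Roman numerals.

Convert 985 to Roman numerals:
  985 contains 1×900 (CM)
  85 contains 1×50 (L)
  35 contains 3×10 (XXX)
  5 contains 1×5 (V)

CMLXXXV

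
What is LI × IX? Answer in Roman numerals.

LI = 51
IX = 9
51 × 9 = 459

CDLIX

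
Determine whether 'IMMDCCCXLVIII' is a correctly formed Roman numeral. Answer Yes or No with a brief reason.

'IMMDCCCXLVIII': Invalid subtractive combination: IM

No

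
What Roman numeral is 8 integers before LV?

LV = 55
55 - 8 = 47

XLVII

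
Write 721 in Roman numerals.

Convert 721 to Roman numerals:
  721 contains 1×500 (D)
  221 contains 2×100 (CC)
  21 contains 2×10 (XX)
  1 contains 1×1 (I)

DCCXXI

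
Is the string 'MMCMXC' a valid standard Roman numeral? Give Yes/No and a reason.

'MMCMXC': Check the rules: uses only the symbols I, V, X, L, C, D, M; no symbol is repeated more than three times in a row; V, L and D each appear at most once; the only places a smaller symbol precedes a larger one are the allowed subtractive pairs CM, XC, the symbol right after such a pair (if any) is smaller than the pair's first symbol, and otherwise the values never increase from left to right. Value: M (1000) + M (1000) + CM (900) + XC (90) = 2990. So it is a valid standard Roman numeral.

Yes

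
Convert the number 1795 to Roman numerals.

Convert 1795 to Roman numerals:
  1795 contains 1×1000 (M)
  795 contains 1×500 (D)
  295 contains 2×100 (CC)
  95 contains 1×90 (XC)
  5 contains 1×5 (V)

MDCCXCV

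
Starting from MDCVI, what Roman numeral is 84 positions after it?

MDCVI = 1606
1606 + 84 = 1690

MDCXC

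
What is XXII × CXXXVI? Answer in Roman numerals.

XXII = 22
CXXXVI = 136
22 × 136 = 2992

MMCMXCII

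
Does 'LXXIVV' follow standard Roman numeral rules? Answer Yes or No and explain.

'LXXIVV': V should not appear more than once

No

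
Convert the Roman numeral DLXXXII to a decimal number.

DLXXXII: D=500, L=50, X=10, X=10, X=10, I=1, I=1
500 + 50 + 10 + 10 + 10 + 1 + 1 = 582

582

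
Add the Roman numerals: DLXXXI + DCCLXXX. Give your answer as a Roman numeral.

DLXXXI = 581
DCCLXXX = 780
581 + 780 = 1361

MCCCLXI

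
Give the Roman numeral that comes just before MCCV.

MCCV = 1205; previous is 1204

MCCIV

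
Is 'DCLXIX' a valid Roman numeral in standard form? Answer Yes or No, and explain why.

'DCLXIX': Check the rules: uses only the symbols I, V, X, L, C, D, M; no symbol is repeated more than three times in a row; V, L and D each appear at most once; the only place a smaller symbol precedes a larger one is the allowed subtractive pair IX, the symbol right after such a pair (if any) is smaller than the pair's first symbol, and otherwise the values never increase from left to right. Value: D (500) + C (100) + L (50) + X (10) + IX (9) = 669. So it is a valid standard Roman numeral.

Yes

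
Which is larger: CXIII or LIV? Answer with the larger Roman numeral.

CXIII = 113
LIV = 54
113 is larger

CXIII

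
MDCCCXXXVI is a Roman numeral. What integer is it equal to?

MDCCCXXXVI: M=1000, D=500, C=100, C=100, C=100, X=10, X=10, X=10, V=5, I=1
1000 + 500 + 100 + 100 + 100 + 10 + 10 + 10 + 5 + 1 = 1836

1836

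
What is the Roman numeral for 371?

Convert 371 to Roman numerals:
  371 contains 3×100 (CCC)
  71 contains 1×50 (L)
  21 contains 2×10 (XX)
  1 contains 1×1 (I)

CCCLXXI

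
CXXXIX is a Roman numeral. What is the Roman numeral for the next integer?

CXXXIX = 139; next is 140

CXL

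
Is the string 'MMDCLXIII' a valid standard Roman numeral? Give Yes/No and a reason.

'MMDCLXIII': Check the rules: uses only the symbols I, V, X, L, C, D, M; no symbol is repeated more than three times in a row; V, L and D each appear at most once; no smaller symbol precedes a larger one (values never increase from left to right). Value: M (1000) + M (1000) + D (500) + C (100) + L (50) + X (10) + I (1) + I (1) + I (1) = 2663. So it is a valid standard Roman numeral.

Yes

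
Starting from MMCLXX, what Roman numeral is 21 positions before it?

MMCLXX = 2170
2170 - 21 = 2149

MMCXLIX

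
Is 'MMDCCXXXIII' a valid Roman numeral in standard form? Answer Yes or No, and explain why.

'MMDCCXXXIII': Check the rules: uses only the symbols I, V, X, L, C, D, M; no symbol is repeated more than three times in a row; V, L and D each appear at most once; no smaller symbol precedes a larger one (values never increase from left to right). Value: M (1000) + M (1000) + D (500) + C (100) + C (100) + X (10) + X (10) + X (10) + I (1) + I (1) + I (1) = 2733. So it is a valid standard Roman numeral.

Yes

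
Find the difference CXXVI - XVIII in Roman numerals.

CXXVI = 126
XVIII = 18
126 - 18 = 108

CVIII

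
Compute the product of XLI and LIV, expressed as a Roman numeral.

XLI = 41
LIV = 54
41 × 54 = 2214

MMCCXIV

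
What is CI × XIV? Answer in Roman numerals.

CI = 101
XIV = 14
101 × 14 = 1414

MCDXIV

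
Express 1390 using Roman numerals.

Convert 1390 to Roman numerals:
  1390 contains 1×1000 (M)
  390 contains 3×100 (CCC)
  90 contains 1×90 (XC)

MCCCXC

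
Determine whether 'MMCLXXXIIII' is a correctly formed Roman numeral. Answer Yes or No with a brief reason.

'MMCLXXXIIII': More than 3 consecutive I's

No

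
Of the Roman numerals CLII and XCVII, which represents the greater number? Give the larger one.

CLII = 152
XCVII = 97
152 is larger

CLII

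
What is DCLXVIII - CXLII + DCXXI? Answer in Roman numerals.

DCLXVIII = 668, CXLII = 142, DCXXI = 621
668 - 142 = 526
526 + 621 = 1147

MCXLVII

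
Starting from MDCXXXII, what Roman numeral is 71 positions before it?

MDCXXXII = 1632
1632 - 71 = 1561

MDLXI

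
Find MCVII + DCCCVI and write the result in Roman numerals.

MCVII = 1107
DCCCVI = 806
1107 + 806 = 1913

MCMXIII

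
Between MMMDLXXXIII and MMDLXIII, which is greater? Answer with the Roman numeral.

MMMDLXXXIII = 3583
MMDLXIII = 2563
3583 is larger

MMMDLXXXIII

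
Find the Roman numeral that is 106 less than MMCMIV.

MMCMIV = 2904
2904 - 106 = 2798

MMDCCXCVIII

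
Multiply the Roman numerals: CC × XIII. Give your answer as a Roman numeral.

CC = 200
XIII = 13
200 × 13 = 2600

MMDC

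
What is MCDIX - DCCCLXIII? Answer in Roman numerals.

MCDIX = 1409
DCCCLXIII = 863
1409 - 863 = 546

DXLVI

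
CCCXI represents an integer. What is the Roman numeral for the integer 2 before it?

CCCXI = 311
311 - 2 = 309

CCCIX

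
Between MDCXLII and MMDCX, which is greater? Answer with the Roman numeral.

MDCXLII = 1642
MMDCX = 2610
2610 is larger

MMDCX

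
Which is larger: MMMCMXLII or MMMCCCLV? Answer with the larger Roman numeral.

MMMCMXLII = 3942
MMMCCCLV = 3355
3942 is larger

MMMCMXLII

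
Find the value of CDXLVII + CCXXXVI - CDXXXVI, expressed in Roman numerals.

CDXLVII = 447, CCXXXVI = 236, CDXXXVI = 436
447 + 236 = 683
683 - 436 = 247

CCXLVII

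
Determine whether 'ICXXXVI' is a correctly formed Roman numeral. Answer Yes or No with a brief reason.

'ICXXXVI': Invalid subtractive combination: IC

No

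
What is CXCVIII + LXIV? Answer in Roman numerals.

CXCVIII = 198
LXIV = 64
198 + 64 = 262

CCLXII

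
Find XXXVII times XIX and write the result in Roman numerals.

XXXVII = 37
XIX = 19
37 × 19 = 703

DCCIII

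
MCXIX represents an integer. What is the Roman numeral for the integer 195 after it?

MCXIX = 1119
1119 + 195 = 1314

MCCCXIV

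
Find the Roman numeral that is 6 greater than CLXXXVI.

CLXXXVI = 186
186 + 6 = 192

CXCII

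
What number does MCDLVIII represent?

MCDLVIII: M=1000, CD=400, L=50, V=5, I=1, I=1, I=1
1000 + 400 + 50 + 5 + 1 + 1 + 1 = 1458

1458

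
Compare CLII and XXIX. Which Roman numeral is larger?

CLII = 152
XXIX = 29
152 is larger

CLII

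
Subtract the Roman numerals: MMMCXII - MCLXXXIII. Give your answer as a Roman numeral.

MMMCXII = 3112
MCLXXXIII = 1183
3112 - 1183 = 1929

MCMXXIX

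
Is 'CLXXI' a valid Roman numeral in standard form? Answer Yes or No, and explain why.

'CLXXI': Check the rules: uses only the symbols I, V, X, L, C, D, M; no symbol is repeated more than three times in a row; V, L and D each appear at most once; no smaller symbol precedes a larger one (values never increase from left to right). Value: C (100) + L (50) + X (10) + X (10) + I (1) = 171. So it is a valid standard Roman numeral.

Yes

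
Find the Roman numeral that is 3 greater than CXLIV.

CXLIV = 144
144 + 3 = 147

CXLVII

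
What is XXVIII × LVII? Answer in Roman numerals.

XXVIII = 28
LVII = 57
28 × 57 = 1596

MDXCVI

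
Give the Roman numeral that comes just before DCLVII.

DCLVII = 657, so the previous integer is 657 - 1 = 656

DCLVI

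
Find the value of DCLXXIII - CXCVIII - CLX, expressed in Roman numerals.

DCLXXIII = 673, CXCVIII = 198, CLX = 160
673 - 198 = 475
475 - 160 = 315

CCCXV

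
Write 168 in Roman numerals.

Convert 168 to Roman numerals:
  168 contains 1×100 (C)
  68 contains 1×50 (L)
  18 contains 1×10 (X)
  8 contains 1×5 (V)
  3 contains 3×1 (III)

CLXVIII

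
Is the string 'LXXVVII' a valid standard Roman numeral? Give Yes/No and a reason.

'LXXVVII': V should not appear more than once

No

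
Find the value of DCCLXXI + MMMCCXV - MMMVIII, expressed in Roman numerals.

DCCLXXI = 771, MMMCCXV = 3215, MMMVIII = 3008
771 + 3215 = 3986
3986 - 3008 = 978

CMLXXVIII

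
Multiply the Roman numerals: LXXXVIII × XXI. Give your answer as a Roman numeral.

LXXXVIII = 88
XXI = 21
88 × 21 = 1848

MDCCCXLVIII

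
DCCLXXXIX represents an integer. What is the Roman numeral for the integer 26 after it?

DCCLXXXIX = 789
789 + 26 = 815

DCCCXV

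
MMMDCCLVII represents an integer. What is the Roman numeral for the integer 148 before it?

MMMDCCLVII = 3757
3757 - 148 = 3609

MMMDCIX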